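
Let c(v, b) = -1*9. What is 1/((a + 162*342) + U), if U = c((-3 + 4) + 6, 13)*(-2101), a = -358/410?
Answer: 205/15233986 ≈ 1.3457e-5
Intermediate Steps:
a = -179/205 (a = -358*1/410 = -179/205 ≈ -0.87317)
c(v, b) = -9
U = 18909 (U = -9*(-2101) = 18909)
1/((a + 162*342) + U) = 1/((-179/205 + 162*342) + 18909) = 1/((-179/205 + 55404) + 18909) = 1/(11357641/205 + 18909) = 1/(15233986/205) = 205/15233986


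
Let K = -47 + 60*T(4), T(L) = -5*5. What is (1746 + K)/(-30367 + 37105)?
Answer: 199/6738 ≈ 0.029534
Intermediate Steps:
T(L) = -25
K = -1547 (K = -47 + 60*(-25) = -47 - 1500 = -1547)
(1746 + K)/(-30367 + 37105) = (1746 - 1547)/(-30367 + 37105) = 199/6738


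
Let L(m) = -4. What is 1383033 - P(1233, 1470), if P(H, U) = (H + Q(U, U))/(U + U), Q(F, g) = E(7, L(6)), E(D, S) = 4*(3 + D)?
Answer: 4066115747/2940 ≈ 1.3830e+6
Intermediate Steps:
E(D, S) = 12 + 4*D
Q(F, g) = 40 (Q(F, g) = 12 + 4*7 = 12 + 28 = 40)
P(H, U) = (40 + H)/(2*U) (P(H, U) = (H + 40)/(U + U) = (40 + H)/((2*U)) = (40 + H)*(1/(2*U)) = (40 + H)/(2*U))
1383033 - P(1233, 1470) = 1383033 - (40 + 1233)/(2*1470) = 1383033 - 1273/(2*1470) = 1383033 - 1*1273/2940 = 1383033 - 1273/2940 = 4066115747/2940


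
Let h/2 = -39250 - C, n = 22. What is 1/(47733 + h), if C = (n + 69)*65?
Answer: -1/42597 ≈ -2.3476e-5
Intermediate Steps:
C = 5915 (C = (22 + 69)*65 = 91*65 = 5915)
h = -90330 (h = 2*(-39250 - 1*5915) = 2*(-39250 - 5915) = 2*(-45165) = -90330)
1/(47733 + h) = 1/(47733 - 90330) = 1/(-42597) = -1/42597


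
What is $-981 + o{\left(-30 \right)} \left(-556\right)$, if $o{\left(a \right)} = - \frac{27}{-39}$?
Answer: $- \frac{17757}{13} \approx -1365.9$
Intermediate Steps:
$o{\left(a \right)} = \frac{9}{13}$ ($o{\left(a \right)} = \left(-27\right) \left(- \frac{1}{39}\right) = \frac{9}{13}$)
$-981 + o{\left(-30 \right)} \left(-556\right) = -981 + \frac{9}{13} \left(-556\right) = -981 - \frac{5004}{13} = - \frac{17757}{13}$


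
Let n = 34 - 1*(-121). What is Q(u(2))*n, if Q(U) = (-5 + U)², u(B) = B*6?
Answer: 7595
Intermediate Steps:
n = 155 (n = 34 + 121 = 155)
u(B) = 6*B
Q(u(2))*n = (-5 + 6*2)²*155 = (-5 + 12)²*155 = 7²*155 = 49*155 = 7595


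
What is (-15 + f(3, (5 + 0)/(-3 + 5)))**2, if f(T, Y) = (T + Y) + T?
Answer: 169/4 ≈ 42.250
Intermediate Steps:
f(T, Y) = Y + 2*T
(-15 + f(3, (5 + 0)/(-3 + 5)))**2 = (-15 + ((5 + 0)/(-3 + 5) + 2*3))**2 = (-15 + (5/2 + 6))**2 = (-15 + 17/2)**2 = (-13/2)**2 = 169/4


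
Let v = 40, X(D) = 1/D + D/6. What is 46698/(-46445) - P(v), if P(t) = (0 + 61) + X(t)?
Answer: -76575299/1114680 ≈ -68.697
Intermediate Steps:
X(D) = 1/D + D/6 (X(D) = 1/D + D*(⅙) = 1/D + D/6)
P(t) = 61 + 1/t + t/6 (P(t) = (0 + 61) + (1/t + t/6) = 61 + (1/t + t/6) = 61 + 1/t + t/6)
46698/(-46445) - P(v) = 46698/(-46445) - (61 + 1/40 + (⅙)*40) = 46698*(-1/46445) - (61 + 1/40 + 20/3) = -46698/46445 - 1*8123/120 = -46698/46445 - 8123/120 = -76575299/1114680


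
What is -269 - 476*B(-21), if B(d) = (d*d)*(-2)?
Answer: 419563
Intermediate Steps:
B(d) = -2*d² (B(d) = d²*(-2) = -2*d²)
-269 - 476*B(-21) = -269 - (-952)*(-21)² = -269 - (-952)*441 = -269 - 476*(-882) = -269 + 419832 = 419563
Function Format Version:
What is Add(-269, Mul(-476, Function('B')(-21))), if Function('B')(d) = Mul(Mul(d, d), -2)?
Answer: 419563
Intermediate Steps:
Function('B')(d) = Mul(-2, Pow(d, 2)) (Function('B')(d) = Mul(Pow(d, 2), -2) = Mul(-2, Pow(d, 2)))
Add(-269, Mul(-476, Function('B')(-21))) = Add(-269, Mul(-476, Mul(-2, Pow(-21, 2)))) = Add(-269, Mul(-476, Mul(-2, 441))) = Add(-269, Mul(-476, -882)) = Add(-269, 419832) = 419563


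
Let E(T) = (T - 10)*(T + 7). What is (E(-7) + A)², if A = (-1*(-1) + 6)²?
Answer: 2401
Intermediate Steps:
A = 49 (A = (1 + 6)² = 7² = 49)
E(T) = (-10 + T)*(7 + T)
(E(-7) + A)² = ((-70 + (-7)² - 3*(-7)) + 49)² = ((-70 + 49 + 21) + 49)² = (0 + 49)² = 49² = 2401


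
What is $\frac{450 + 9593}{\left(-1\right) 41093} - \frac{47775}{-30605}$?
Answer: $\frac{331170412}{251530253} \approx 1.3166$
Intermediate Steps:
$\frac{450 + 9593}{\left(-1\right) 41093} - \frac{47775}{-30605} = \frac{10043}{-41093} - - \frac{9555}{6121} = 10043 \left(- \frac{1}{41093}\right) + \frac{9555}{6121} = - \frac{10043}{41093} + \frac{9555}{6121} = \frac{331170412}{251530253}$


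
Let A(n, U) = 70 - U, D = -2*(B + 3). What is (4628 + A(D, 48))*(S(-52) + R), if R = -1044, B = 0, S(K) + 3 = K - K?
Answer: -4868550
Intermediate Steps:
S(K) = -3 (S(K) = -3 + (K - K) = -3 + 0 = -3)
D = -6 (D = -2*(0 + 3) = -2*3 = -6)
(4628 + A(D, 48))*(S(-52) + R) = (4628 + (70 - 1*48))*(-3 - 1044) = (4628 + (70 - 48))*(-1047) = (4628 + 22)*(-1047) = 4650*(-1047) = -4868550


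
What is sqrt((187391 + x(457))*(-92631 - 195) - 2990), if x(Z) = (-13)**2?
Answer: 5*I*sqrt(696417902) ≈ 1.3195e+5*I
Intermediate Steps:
x(Z) = 169
sqrt((187391 + x(457))*(-92631 - 195) - 2990) = sqrt((187391 + 169)*(-92631 - 195) - 2990) = sqrt(187560*(-92826) - 2990) = sqrt(-17410444560 - 2990) = sqrt(-17410447550) = 5*I*sqrt(696417902)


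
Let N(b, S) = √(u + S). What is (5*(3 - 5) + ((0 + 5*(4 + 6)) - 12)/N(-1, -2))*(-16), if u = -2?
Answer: 160 + 304*I ≈ 160.0 + 304.0*I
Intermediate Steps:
N(b, S) = √(-2 + S)
(5*(3 - 5) + ((0 + 5*(4 + 6)) - 12)/N(-1, -2))*(-16) = (5*(3 - 5) + ((0 + 5*(4 + 6)) - 12)/(√(-2 - 2)))*(-16) = (5*(-2) + ((0 + 5*10) - 12)/(√(-4)))*(-16) = (-10 + ((0 + 50) - 12)/((2*I)))*(-16) = (-10 + (50 - 12)*(-I/2))*(-16) = (-10 + 38*(-I/2))*(-16) = (-10 - 19*I)*(-16) = 160 + 304*I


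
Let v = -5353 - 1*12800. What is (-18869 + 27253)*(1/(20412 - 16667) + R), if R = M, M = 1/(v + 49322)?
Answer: 292718976/116727905 ≈ 2.5077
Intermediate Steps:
v = -18153 (v = -5353 - 12800 = -18153)
M = 1/31169 (M = 1/(-18153 + 49322) = 1/31169 ≈ 3.2083e-5)
R = 1/31169 ≈ 3.2083e-5
(-18869 + 27253)*(1/(20412 - 16667) + R) = (-18869 + 27253)*(1/(20412 - 16667) + 1/31169) = 8384*(1/3745 + 1/31169) = 8384*(34914/116727905) = 292718976/116727905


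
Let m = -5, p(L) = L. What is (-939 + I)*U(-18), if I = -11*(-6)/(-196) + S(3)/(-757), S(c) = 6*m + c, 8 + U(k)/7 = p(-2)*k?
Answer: -139365978/757 ≈ -1.8410e+5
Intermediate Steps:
U(k) = -56 - 14*k (U(k) = -56 + 7*(-2*k) = -56 - 14*k)
S(c) = -30 + c (S(c) = 6*(-5) + c = -30 + c)
I = -22335/74186 (I = -11*(-6)/(-196) + (-30 + 3)/(-757) = 66*(-1/196) - 27*(-1/757) = -33/98 + 27/757 = -22335/74186 ≈ -0.30107)
(-939 + I)*U(-18) = (-939 - 22335/74186)*(-56 - 14*(-18)) = -69682989*(-56 + 252)/74186 = -69682989/74186*196 = -139365978/757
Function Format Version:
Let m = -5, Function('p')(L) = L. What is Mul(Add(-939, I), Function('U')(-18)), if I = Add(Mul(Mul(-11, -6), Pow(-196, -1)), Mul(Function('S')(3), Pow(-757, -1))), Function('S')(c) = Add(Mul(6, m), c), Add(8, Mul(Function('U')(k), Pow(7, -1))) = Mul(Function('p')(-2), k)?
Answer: Rational(-139365978, 757) ≈ -1.8410e+5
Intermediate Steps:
Function('U')(k) = Add(-56, Mul(-14, k)) (Function('U')(k) = Add(-56, Mul(7, Mul(-2, k))) = Add(-56, Mul(-14, k)))
Function('S')(c) = Add(-30, c) (Function('S')(c) = Add(Mul(6, -5), c) = Add(-30, c))
I = Rational(-22335, 74186) (I = Add(Mul(Mul(-11, -6), Pow(-196, -1)), Mul(Add(-30, 3), Pow(-757, -1))) = Add(Mul(66, Rational(-1, 196)), Mul(-27, Rational(-1, 757))) = Add(Rational(-33, 98), Rational(27, 757)) = Rational(-22335, 74186) ≈ -0.30107)
Mul(Add(-939, I), Function('U')(-18)) = Mul(Add(-939, Rational(-22335, 74186)), Add(-56, Mul(-14, -18))) = Mul(Rational(-69682989, 74186), Add(-56, 252)) = Mul(Rational(-69682989, 74186), 196) = Rational(-139365978, 757)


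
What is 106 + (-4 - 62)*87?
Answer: -5636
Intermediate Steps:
106 + (-4 - 62)*87 = 106 - 66*87 = 106 - 5742 = -5636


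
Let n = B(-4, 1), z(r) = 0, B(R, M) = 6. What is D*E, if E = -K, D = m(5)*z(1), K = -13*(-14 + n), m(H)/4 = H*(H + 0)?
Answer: 0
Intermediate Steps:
n = 6
m(H) = 4*H**2 (m(H) = 4*(H*(H + 0)) = 4*(H*H) = 4*H**2)
K = 104 (K = -13*(-14 + 6) = -13*(-8) = 104)
D = 0 (D = (4*5**2)*0 = (4*25)*0 = 100*0 = 0)
E = -104 (E = -1*104 = -104)
D*E = 0*(-104) = 0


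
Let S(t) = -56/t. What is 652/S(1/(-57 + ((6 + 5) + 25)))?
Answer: 163/294 ≈ 0.55442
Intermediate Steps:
652/S(1/(-57 + ((6 + 5) + 25))) = 652/((-(-1792 + 56*(6 + 5)))) = 652/((-56/(1/(-57 + (11 + 25))))) = 652/((-56/(1/(-57 + 36)))) = 652/((-56/(1/(-21)))) = 652/((-56/(-1/21))) = 652/((-56*(-21))) = 652/1176 = 652*(1/1176) = 163/294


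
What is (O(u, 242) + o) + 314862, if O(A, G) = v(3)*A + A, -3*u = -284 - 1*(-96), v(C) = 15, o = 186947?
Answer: 1508435/3 ≈ 5.0281e+5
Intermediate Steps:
u = 188/3 (u = -(-284 - 1*(-96))/3 = -(-284 + 96)/3 = -⅓*(-188) = 188/3 ≈ 62.667)
O(A, G) = 16*A (O(A, G) = 15*A + A = 16*A)
(O(u, 242) + o) + 314862 = (16*(188/3) + 186947) + 314862 = (3008/3 + 186947) + 314862 = 563849/3 + 314862 = 1508435/3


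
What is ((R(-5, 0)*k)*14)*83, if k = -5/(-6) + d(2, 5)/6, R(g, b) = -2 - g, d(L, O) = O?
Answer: 5810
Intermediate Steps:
k = 5/3 (k = -5/(-6) + 5/6 = -5*(-⅙) + 5*(⅙) = ⅚ + ⅚ = 5/3 ≈ 1.6667)
((R(-5, 0)*k)*14)*83 = (((-2 - 1*(-5))*(5/3))*14)*83 = (((-2 + 5)*(5/3))*14)*83 = ((3*(5/3))*14)*83 = (5*14)*83 = 70*83 = 5810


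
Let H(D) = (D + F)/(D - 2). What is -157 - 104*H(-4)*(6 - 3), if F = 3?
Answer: -209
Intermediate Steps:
H(D) = (3 + D)/(-2 + D) (H(D) = (D + 3)/(D - 2) = (3 + D)/(-2 + D))
-157 - 104*H(-4)*(6 - 3) = -157 - 104*(3 - 4)/(-2 - 4)*(6 - 3) = -157 - 104*-1/(-6)*3 = -157 - 104*(-1/6*(-1))*3 = -157 - 52*3/3 = -157 - 104*1/2 = -157 - 52 = -209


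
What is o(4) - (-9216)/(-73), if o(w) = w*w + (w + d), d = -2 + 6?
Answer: -7464/73 ≈ -102.25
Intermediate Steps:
d = 4
o(w) = 4 + w + w² (o(w) = w*w + (w + 4) = w² + (4 + w) = 4 + w + w²)
o(4) - (-9216)/(-73) = (4 + 4 + 4²) - (-9216)/(-73) = (4 + 4 + 16) - (-9216)*(-1)/73 = 24 - 144*64/73 = 24 - 9216/73 = -7464/73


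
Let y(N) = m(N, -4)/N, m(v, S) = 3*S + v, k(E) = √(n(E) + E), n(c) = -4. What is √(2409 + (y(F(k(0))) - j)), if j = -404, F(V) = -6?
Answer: 16*√11 ≈ 53.066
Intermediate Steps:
k(E) = √(-4 + E)
m(v, S) = v + 3*S
y(N) = (-12 + N)/N (y(N) = (N + 3*(-4))/N = (N - 12)/N = (-12 + N)/N)
√(2409 + (y(F(k(0))) - j)) = √(2409 + ((-12 - 6)/(-6) - 1*(-404))) = √(2409 + (-⅙*(-18) + 404)) = √(2409 + (3 + 404)) = √(2409 + 407) = √2816 = 16*√11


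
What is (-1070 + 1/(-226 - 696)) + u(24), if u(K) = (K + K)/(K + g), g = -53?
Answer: -28653945/26738 ≈ -1071.7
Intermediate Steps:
u(K) = 2*K/(-53 + K) (u(K) = (K + K)/(K - 53) = (2*K)/(-53 + K) = 2*K/(-53 + K))
(-1070 + 1/(-226 - 696)) + u(24) = (-1070 + 1/(-226 - 696)) + 2*24/(-53 + 24) = (-1070 + 1/(-922)) + 2*24/(-29) = (-1070 - 1/922) + 2*24*(-1/29) = -986541/922 - 48/29 = -28653945/26738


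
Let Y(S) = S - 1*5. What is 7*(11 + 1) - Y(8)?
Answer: 81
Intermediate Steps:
Y(S) = -5 + S (Y(S) = S - 5 = -5 + S)
7*(11 + 1) - Y(8) = 7*(11 + 1) - (-5 + 8) = 7*12 - 1*3 = 84 - 3 = 81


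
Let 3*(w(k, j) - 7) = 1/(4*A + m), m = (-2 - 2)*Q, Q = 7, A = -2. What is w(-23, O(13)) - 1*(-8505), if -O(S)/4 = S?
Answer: 919295/108 ≈ 8512.0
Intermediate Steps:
O(S) = -4*S
m = -28 (m = (-2 - 2)*7 = -4*7 = -28)
w(k, j) = 755/108 (w(k, j) = 7 + 1/(3*(4*(-2) - 28)) = 7 + 1/(3*(-8 - 28)) = 7 + (⅓)/(-36) = 7 + (⅓)*(-1/36) = 7 - 1/108 = 755/108)
w(-23, O(13)) - 1*(-8505) = 755/108 - 1*(-8505) = 755/108 + 8505 = 919295/108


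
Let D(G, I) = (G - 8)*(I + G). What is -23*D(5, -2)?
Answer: 207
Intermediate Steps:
D(G, I) = (-8 + G)*(G + I)
-23*D(5, -2) = -23*(5² - 8*5 - 8*(-2) + 5*(-2)) = -23*(25 - 40 + 16 - 10) = -23*(-9) = 207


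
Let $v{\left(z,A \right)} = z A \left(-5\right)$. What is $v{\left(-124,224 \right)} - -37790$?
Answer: $176670$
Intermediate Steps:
$v{\left(z,A \right)} = - 5 A z$ ($v{\left(z,A \right)} = A z \left(-5\right) = - 5 A z$)
$v{\left(-124,224 \right)} - -37790 = \left(-5\right) 224 \left(-124\right) - -37790 = 138880 + 37790 = 176670$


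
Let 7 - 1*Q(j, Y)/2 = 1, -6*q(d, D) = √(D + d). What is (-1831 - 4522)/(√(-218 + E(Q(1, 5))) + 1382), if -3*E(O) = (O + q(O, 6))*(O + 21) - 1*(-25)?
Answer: -6353/(1382 + I*√(1075/3 - 11*√2/2)) ≈ -4.5961 + 0.062267*I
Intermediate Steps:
q(d, D) = -√(D + d)/6
Q(j, Y) = 12 (Q(j, Y) = 14 - 2*1 = 14 - 2 = 12)
E(O) = -25/3 - (21 + O)*(O - √(6 + O)/6)/3 (E(O) = -((O - √(6 + O)/6)*(O + 21) - 1*(-25))/3 = -((O - √(6 + O)/6)*(21 + O) + 25)/3 = -((21 + O)*(O - √(6 + O)/6) + 25)/3 = -(25 + (21 + O)*(O - √(6 + O)/6))/3 = -25/3 - (21 + O)*(O - √(6 + O)/6)/3)
(-1831 - 4522)/(√(-218 + E(Q(1, 5))) + 1382) = (-1831 - 4522)/(√(-218 + (-25/3 - 7*12 - ⅓*12² + 7*√(6 + 12)/6 + (1/18)*12*√(6 + 12))) + 1382) = -6353/(√(-218 + (-25/3 - 84 - ⅓*144 + 7*√18/6 + (1/18)*12*√18)) + 1382) = -6353/(√(-218 + (-25/3 - 84 - 48 + 7*(3*√2)/6 + (1/18)*12*(3*√2))) + 1382) = -6353/(√(-218 + (-25/3 - 84 - 48 + 7*√2/2 + 2*√2)) + 1382) = -6353/(√(-218 + (-421/3 + 11*√2/2)) + 1382) = -6353/(√(-1075/3 + 11*√2/2) + 1382) = -6353/(1382 + √(-1075/3 + 11*√2/2))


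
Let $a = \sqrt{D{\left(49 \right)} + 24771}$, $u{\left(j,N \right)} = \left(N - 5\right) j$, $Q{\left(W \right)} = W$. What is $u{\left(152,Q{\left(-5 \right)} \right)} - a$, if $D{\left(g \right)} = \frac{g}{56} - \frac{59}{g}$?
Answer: $-1520 - \frac{\sqrt{19420206}}{28} \approx -1677.4$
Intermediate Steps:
$D{\left(g \right)} = - \frac{59}{g} + \frac{g}{56}$ ($D{\left(g \right)} = g \frac{1}{56} - \frac{59}{g} = \frac{g}{56} - \frac{59}{g} = - \frac{59}{g} + \frac{g}{56}$)
$u{\left(j,N \right)} = j \left(-5 + N\right)$ ($u{\left(j,N \right)} = \left(-5 + N\right) j = j \left(-5 + N\right)$)
$a = \frac{\sqrt{19420206}}{28}$ ($a = \sqrt{\left(- \frac{59}{49} + \frac{1}{56} \cdot 49\right) + 24771} = \sqrt{\left(\left(-59\right) \frac{1}{49} + \frac{7}{8}\right) + 24771} = \sqrt{\left(- \frac{59}{49} + \frac{7}{8}\right) + 24771} = \sqrt{- \frac{129}{392} + 24771} = \sqrt{\frac{9710103}{392}} = \frac{\sqrt{19420206}}{28} \approx 157.39$)
$u{\left(152,Q{\left(-5 \right)} \right)} - a = 152 \left(-5 - 5\right) - \frac{\sqrt{19420206}}{28} = 152 \left(-10\right) - \frac{\sqrt{19420206}}{28} = -1520 - \frac{\sqrt{19420206}}{28}$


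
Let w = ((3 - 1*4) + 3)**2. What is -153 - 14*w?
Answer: -209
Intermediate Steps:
w = 4 (w = ((3 - 4) + 3)**2 = (-1 + 3)**2 = 2**2 = 4)
-153 - 14*w = -153 - 14*4 = -153 - 56 = -209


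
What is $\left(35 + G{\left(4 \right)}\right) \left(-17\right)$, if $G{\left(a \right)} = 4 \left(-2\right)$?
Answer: $-459$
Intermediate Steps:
$G{\left(a \right)} = -8$
$\left(35 + G{\left(4 \right)}\right) \left(-17\right) = \left(35 - 8\right) \left(-17\right) = 27 \left(-17\right) = -459$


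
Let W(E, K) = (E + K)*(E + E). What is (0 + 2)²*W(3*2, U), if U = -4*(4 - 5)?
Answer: 480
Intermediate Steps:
U = 4 (U = -4*(-1) = 4)
W(E, K) = 2*E*(E + K) (W(E, K) = (E + K)*(2*E) = 2*E*(E + K))
(0 + 2)²*W(3*2, U) = (0 + 2)²*(2*(3*2)*(3*2 + 4)) = 2²*(2*6*(6 + 4)) = 4*(2*6*10) = 4*120 = 480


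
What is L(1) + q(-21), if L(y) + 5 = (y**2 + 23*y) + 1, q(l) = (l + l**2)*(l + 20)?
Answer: -400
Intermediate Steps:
q(l) = (20 + l)*(l + l**2) (q(l) = (l + l**2)*(20 + l) = (20 + l)*(l + l**2))
L(y) = -4 + y**2 + 23*y (L(y) = -5 + ((y**2 + 23*y) + 1) = -5 + (1 + y**2 + 23*y) = -4 + y**2 + 23*y)
L(1) + q(-21) = (-4 + 1**2 + 23*1) - 21*(20 + (-21)**2 + 21*(-21)) = (-4 + 1 + 23) - 21*(20 + 441 - 441) = 20 - 21*20 = 20 - 420 = -400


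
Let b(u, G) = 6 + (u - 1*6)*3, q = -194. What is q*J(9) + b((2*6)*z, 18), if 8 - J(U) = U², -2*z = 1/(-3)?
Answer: 14156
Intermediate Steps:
z = ⅙ (z = -½/(-3) = -½*(-⅓) = ⅙ ≈ 0.16667)
J(U) = 8 - U²
b(u, G) = -12 + 3*u (b(u, G) = 6 + (u - 6)*3 = 6 + (-6 + u)*3 = 6 + (-18 + 3*u) = -12 + 3*u)
q*J(9) + b((2*6)*z, 18) = -194*(8 - 1*9²) + (-12 + 3*((2*6)*(⅙))) = -194*(8 - 1*81) + (-12 + 3*(12*(⅙))) = -194*(8 - 81) + (-12 + 3*2) = -194*(-73) + (-12 + 6) = 14162 - 6 = 14156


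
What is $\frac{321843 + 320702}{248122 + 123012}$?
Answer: $\frac{642545}{371134} \approx 1.7313$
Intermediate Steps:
$\frac{321843 + 320702}{248122 + 123012} = \frac{642545}{371134}$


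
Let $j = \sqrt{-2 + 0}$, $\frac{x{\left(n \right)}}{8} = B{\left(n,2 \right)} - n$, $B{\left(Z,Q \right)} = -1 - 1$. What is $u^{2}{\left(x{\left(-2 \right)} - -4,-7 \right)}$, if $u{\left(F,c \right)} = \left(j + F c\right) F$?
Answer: $12512 - 896 i \sqrt{2} \approx 12512.0 - 1267.1 i$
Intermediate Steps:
$B{\left(Z,Q \right)} = -2$ ($B{\left(Z,Q \right)} = -1 - 1 = -2$)
$x{\left(n \right)} = -16 - 8 n$ ($x{\left(n \right)} = 8 \left(-2 - n\right) = -16 - 8 n$)
$j = i \sqrt{2}$ ($j = \sqrt{-2} = i \sqrt{2} \approx 1.4142 i$)
$u{\left(F,c \right)} = F \left(i \sqrt{2} + F c\right)$ ($u{\left(F,c \right)} = \left(i \sqrt{2} + F c\right) F = F \left(i \sqrt{2} + F c\right)$)
$u^{2}{\left(x{\left(-2 \right)} - -4,-7 \right)} = \left(\left(\left(-16 - -16\right) - -4\right) \left(i \sqrt{2} + \left(\left(-16 - -16\right) - -4\right) \left(-7\right)\right)\right)^{2} = \left(\left(\left(-16 + 16\right) + 4\right) \left(i \sqrt{2} + \left(\left(-16 + 16\right) + 4\right) \left(-7\right)\right)\right)^{2} = \left(\left(0 + 4\right) \left(i \sqrt{2} + \left(0 + 4\right) \left(-7\right)\right)\right)^{2} = \left(4 \left(i \sqrt{2} + 4 \left(-7\right)\right)\right)^{2} = \left(4 \left(i \sqrt{2} - 28\right)\right)^{2} = \left(4 \left(-28 + i \sqrt{2}\right)\right)^{2} = \left(-112 + 4 i \sqrt{2}\right)^{2}$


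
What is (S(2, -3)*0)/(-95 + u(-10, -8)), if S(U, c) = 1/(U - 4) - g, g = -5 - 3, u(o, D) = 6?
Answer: 0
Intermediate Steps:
g = -8
S(U, c) = 8 + 1/(-4 + U) (S(U, c) = 1/(U - 4) - 1*(-8) = 1/(-4 + U) + 8 = 8 + 1/(-4 + U))
(S(2, -3)*0)/(-95 + u(-10, -8)) = (((-31 + 8*2)/(-4 + 2))*0)/(-95 + 6) = (((-31 + 16)/(-2))*0)/(-89) = (-1/2*(-15)*0)*(-1/89) = ((15/2)*0)*(-1/89) = 0*(-1/89) = 0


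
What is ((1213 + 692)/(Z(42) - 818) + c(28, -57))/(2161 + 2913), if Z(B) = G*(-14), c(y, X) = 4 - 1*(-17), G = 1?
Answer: 15567/4221568 ≈ 0.0036875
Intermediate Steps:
c(y, X) = 21 (c(y, X) = 4 + 17 = 21)
Z(B) = -14 (Z(B) = 1*(-14) = -14)
((1213 + 692)/(Z(42) - 818) + c(28, -57))/(2161 + 2913) = ((1213 + 692)/(-14 - 818) + 21)/(2161 + 2913) = (1905/(-832) + 21)/5074 = (1905*(-1/832) + 21)*(1/5074) = (-1905/832 + 21)*(1/5074) = (15567/832)*(1/5074) = 15567/4221568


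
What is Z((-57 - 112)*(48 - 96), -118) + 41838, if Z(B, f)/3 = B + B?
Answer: 90510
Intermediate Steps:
Z(B, f) = 6*B (Z(B, f) = 3*(B + B) = 3*(2*B) = 6*B)
Z((-57 - 112)*(48 - 96), -118) + 41838 = 6*((-57 - 112)*(48 - 96)) + 41838 = 6*(-169*(-48)) + 41838 = 6*8112 + 41838 = 48672 + 41838 = 90510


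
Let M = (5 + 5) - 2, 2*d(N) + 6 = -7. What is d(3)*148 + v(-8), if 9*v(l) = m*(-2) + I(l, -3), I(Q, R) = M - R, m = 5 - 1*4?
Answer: -961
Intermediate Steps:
d(N) = -13/2 (d(N) = -3 + (½)*(-7) = -3 - 7/2 = -13/2)
M = 8 (M = 10 - 2 = 8)
m = 1 (m = 5 - 4 = 1)
I(Q, R) = 8 - R
v(l) = 1 (v(l) = (1*(-2) + (8 - 1*(-3)))/9 = (-2 + (8 + 3))/9 = (-2 + 11)/9 = (⅑)*9 = 1)
d(3)*148 + v(-8) = -13/2*148 + 1 = -962 + 1 = -961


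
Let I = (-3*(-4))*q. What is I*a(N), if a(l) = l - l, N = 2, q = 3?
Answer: 0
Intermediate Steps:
I = 36 (I = -3*(-4)*3 = 12*3 = 36)
a(l) = 0
I*a(N) = 36*0 = 0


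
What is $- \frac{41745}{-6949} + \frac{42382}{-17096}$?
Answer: $\frac{209580001}{59400052} \approx 3.5283$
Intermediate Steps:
$- \frac{41745}{-6949} + \frac{42382}{-17096} = \left(-41745\right) \left(- \frac{1}{6949}\right) + 42382 \left(- \frac{1}{17096}\right) = \frac{41745}{6949} - \frac{21191}{8548} = \frac{209580001}{59400052}$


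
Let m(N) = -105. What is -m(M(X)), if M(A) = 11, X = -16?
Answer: 105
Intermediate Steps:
-m(M(X)) = -1*(-105) = 105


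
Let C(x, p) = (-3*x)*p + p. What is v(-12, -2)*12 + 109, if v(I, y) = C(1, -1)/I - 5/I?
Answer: 112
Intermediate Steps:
C(x, p) = p - 3*p*x (C(x, p) = -3*p*x + p = p - 3*p*x)
v(I, y) = -3/I (v(I, y) = (-(1 - 3*1))/I - 5/I = (-(1 - 3))/I - 5/I = (-1*(-2))/I - 5/I = 2/I - 5/I = -3/I)
v(-12, -2)*12 + 109 = -3/(-12)*12 + 109 = -3*(-1/12)*12 + 109 = (1/4)*12 + 109 = 3 + 109 = 112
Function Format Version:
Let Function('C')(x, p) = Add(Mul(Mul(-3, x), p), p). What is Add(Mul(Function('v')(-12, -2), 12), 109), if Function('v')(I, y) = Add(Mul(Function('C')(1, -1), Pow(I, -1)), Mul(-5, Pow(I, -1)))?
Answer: 112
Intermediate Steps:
Function('C')(x, p) = Add(p, Mul(-3, p, x)) (Function('C')(x, p) = Add(Mul(-3, p, x), p) = Add(p, Mul(-3, p, x)))
Function('v')(I, y) = Mul(-3, Pow(I, -1)) (Function('v')(I, y) = Add(Mul(Mul(-1, Add(1, Mul(-3, 1))), Pow(I, -1)), Mul(-5, Pow(I, -1))) = Add(Mul(Mul(-1, Add(1, -3)), Pow(I, -1)), Mul(-5, Pow(I, -1))) = Add(Mul(Mul(-1, -2), Pow(I, -1)), Mul(-5, Pow(I, -1))) = Add(Mul(2, Pow(I, -1)), Mul(-5, Pow(I, -1))) = Mul(-3, Pow(I, -1)))
Add(Mul(Function('v')(-12, -2), 12), 109) = Add(Mul(Mul(-3, Pow(-12, -1)), 12), 109) = Add(Mul(Mul(-3, Rational(-1, 12)), 12), 109) = Add(Mul(Rational(1, 4), 12), 109) = Add(3, 109) = 112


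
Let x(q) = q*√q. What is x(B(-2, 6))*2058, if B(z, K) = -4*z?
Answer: 32928*√2 ≈ 46567.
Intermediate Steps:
x(q) = q^(3/2)
x(B(-2, 6))*2058 = (-4*(-2))^(3/2)*2058 = 8^(3/2)*2058 = (16*√2)*2058 = 32928*√2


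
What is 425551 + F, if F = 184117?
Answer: 609668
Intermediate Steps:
425551 + F = 425551 + 184117 = 609668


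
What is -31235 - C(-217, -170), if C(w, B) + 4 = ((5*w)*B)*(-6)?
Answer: 1075469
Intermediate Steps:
C(w, B) = -4 - 30*B*w (C(w, B) = -4 + ((5*w)*B)*(-6) = -4 + (5*B*w)*(-6) = -4 - 30*B*w)
-31235 - C(-217, -170) = -31235 - (-4 - 30*(-170)*(-217)) = -31235 - (-4 - 1106700) = -31235 - 1*(-1106704) = -31235 + 1106704 = 1075469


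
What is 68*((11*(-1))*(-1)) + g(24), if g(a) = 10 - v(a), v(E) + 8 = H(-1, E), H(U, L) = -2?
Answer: 768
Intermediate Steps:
v(E) = -10 (v(E) = -8 - 2 = -10)
g(a) = 20 (g(a) = 10 - 1*(-10) = 10 + 10 = 20)
68*((11*(-1))*(-1)) + g(24) = 68*((11*(-1))*(-1)) + 20 = 68*(-11*(-1)) + 20 = 68*11 + 20 = 748 + 20 = 768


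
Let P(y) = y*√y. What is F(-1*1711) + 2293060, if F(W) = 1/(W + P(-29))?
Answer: 233410577341/101790 + I*√29/101790 ≈ 2.2931e+6 + 5.2905e-5*I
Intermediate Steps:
P(y) = y^(3/2)
F(W) = 1/(W - 29*I*√29) (F(W) = 1/(W + (-29)^(3/2)) = 1/(W - 29*I*√29))
F(-1*1711) + 2293060 = 1/(-1*1711 - 29*I*√29) + 2293060 = 1/(-1711 - 29*I*√29) + 2293060 = 2293060 + 1/(-1711 - 29*I*√29)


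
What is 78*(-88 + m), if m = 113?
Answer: 1950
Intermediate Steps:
78*(-88 + m) = 78*(-88 + 113) = 78*25 = 1950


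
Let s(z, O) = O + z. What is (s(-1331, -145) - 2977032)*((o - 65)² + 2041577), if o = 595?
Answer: -6917516324316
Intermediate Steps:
(s(-1331, -145) - 2977032)*((o - 65)² + 2041577) = ((-145 - 1331) - 2977032)*((595 - 65)² + 2041577) = (-1476 - 2977032)*(530² + 2041577) = -2978508*(280900 + 2041577) = -2978508*2322477 = -6917516324316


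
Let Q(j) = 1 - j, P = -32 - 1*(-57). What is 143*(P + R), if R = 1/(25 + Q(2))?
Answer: 85943/24 ≈ 3581.0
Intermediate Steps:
P = 25 (P = -32 + 57 = 25)
R = 1/24 (R = 1/(25 + (1 - 1*2)) = 1/(25 + (1 - 2)) = 1/(25 - 1) = 1/24 ≈ 0.041667)
143*(P + R) = 143*(25 + 1/24) = 143*(601/24) = 85943/24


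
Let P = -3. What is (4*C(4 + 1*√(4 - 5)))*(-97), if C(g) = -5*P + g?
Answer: -7372 - 388*I ≈ -7372.0 - 388.0*I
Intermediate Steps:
C(g) = 15 + g (C(g) = -5*(-3) + g = 15 + g)
(4*C(4 + 1*√(4 - 5)))*(-97) = (4*(15 + (4 + 1*√(4 - 5))))*(-97) = (4*(15 + (4 + 1*√(-1))))*(-97) = (4*(15 + (4 + 1*I)))*(-97) = (4*(15 + (4 + I)))*(-97) = (4*(19 + I))*(-97) = (76 + 4*I)*(-97) = -7372 - 388*I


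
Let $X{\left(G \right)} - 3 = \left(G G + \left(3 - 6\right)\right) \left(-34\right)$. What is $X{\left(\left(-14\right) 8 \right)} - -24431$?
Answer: $-401960$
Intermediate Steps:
$X{\left(G \right)} = 105 - 34 G^{2}$ ($X{\left(G \right)} = 3 + \left(G G + \left(3 - 6\right)\right) \left(-34\right) = 3 + \left(G^{2} + \left(3 - 6\right)\right) \left(-34\right) = 3 + \left(G^{2} - 3\right) \left(-34\right) = 3 + \left(-3 + G^{2}\right) \left(-34\right) = 3 - \left(-102 + 34 G^{2}\right) = 105 - 34 G^{2}$)
$X{\left(\left(-14\right) 8 \right)} - -24431 = \left(105 - 34 \left(\left(-14\right) 8\right)^{2}\right) - -24431 = \left(105 - 34 \left(-112\right)^{2}\right) + 24431 = \left(105 - 426496\right) + 24431 = -426391 + 24431 = -401960$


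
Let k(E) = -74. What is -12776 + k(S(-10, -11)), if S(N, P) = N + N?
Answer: -12850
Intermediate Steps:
S(N, P) = 2*N
-12776 + k(S(-10, -11)) = -12776 - 74 = -12850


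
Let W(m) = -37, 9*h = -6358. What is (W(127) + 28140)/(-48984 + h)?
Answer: -252927/447214 ≈ -0.56556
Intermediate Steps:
h = -6358/9 (h = (⅑)*(-6358) = -6358/9 ≈ -706.44)
(W(127) + 28140)/(-48984 + h) = (-37 + 28140)/(-48984 - 6358/9) = 28103/(-447214/9) = 28103*(-9/447214) = -252927/447214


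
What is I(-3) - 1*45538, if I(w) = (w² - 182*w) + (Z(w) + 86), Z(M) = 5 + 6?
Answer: -44886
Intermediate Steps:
Z(M) = 11
I(w) = 97 + w² - 182*w (I(w) = (w² - 182*w) + (11 + 86) = (w² - 182*w) + 97 = 97 + w² - 182*w)
I(-3) - 1*45538 = (97 + (-3)² - 182*(-3)) - 1*45538 = (97 + 9 + 546) - 45538 = 652 - 45538 = -44886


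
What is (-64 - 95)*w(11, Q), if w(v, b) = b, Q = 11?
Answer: -1749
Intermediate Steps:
(-64 - 95)*w(11, Q) = (-64 - 95)*11 = -159*11 = -1749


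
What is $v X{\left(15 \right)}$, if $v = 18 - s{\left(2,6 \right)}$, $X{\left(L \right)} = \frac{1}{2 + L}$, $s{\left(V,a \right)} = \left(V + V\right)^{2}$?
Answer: $\frac{2}{17} \approx 0.11765$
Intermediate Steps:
$s{\left(V,a \right)} = 4 V^{2}$ ($s{\left(V,a \right)} = \left(2 V\right)^{2} = 4 V^{2}$)
$v = 2$ ($v = 18 - 4 \cdot 2^{2} = 18 - 4 \cdot 4 = 18 - 16 = 2$)
$v X{\left(15 \right)} = \frac{2}{2 + 15} = \frac{2}{17}$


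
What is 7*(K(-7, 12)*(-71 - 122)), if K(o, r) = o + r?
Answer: -6755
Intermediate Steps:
7*(K(-7, 12)*(-71 - 122)) = 7*((-7 + 12)*(-71 - 122)) = 7*(5*(-193)) = 7*(-965) = -6755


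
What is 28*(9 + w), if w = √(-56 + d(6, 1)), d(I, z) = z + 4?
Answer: 252 + 28*I*√51 ≈ 252.0 + 199.96*I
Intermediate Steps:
d(I, z) = 4 + z
w = I*√51 (w = √(-56 + (4 + 1)) = √(-56 + 5) = √(-51) = I*√51 ≈ 7.1414*I)
28*(9 + w) = 28*(9 + I*√51) = 252 + 28*I*√51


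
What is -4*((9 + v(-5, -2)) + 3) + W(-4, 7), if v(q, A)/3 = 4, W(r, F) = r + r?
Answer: -104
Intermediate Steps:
W(r, F) = 2*r
v(q, A) = 12 (v(q, A) = 3*4 = 12)
-4*((9 + v(-5, -2)) + 3) + W(-4, 7) = -4*((9 + 12) + 3) + 2*(-4) = -4*(21 + 3) - 8 = -4*24 - 8 = -96 - 8 = -104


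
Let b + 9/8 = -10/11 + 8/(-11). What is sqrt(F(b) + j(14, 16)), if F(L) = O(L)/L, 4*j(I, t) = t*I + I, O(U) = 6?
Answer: sqrt(18574)/18 ≈ 7.5715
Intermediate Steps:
j(I, t) = I/4 + I*t/4 (j(I, t) = (t*I + I)/4 = (I*t + I)/4 = (I + I*t)/4 = I/4 + I*t/4)
b = -243/88 (b = -9/8 + (-10/11 + 8/(-11)) = -9/8 + (-10*1/11 + 8*(-1/11)) = -9/8 + (-10/11 - 8/11) = -9/8 - 18/11 = -243/88 ≈ -2.7614)
F(L) = 6/L
sqrt(F(b) + j(14, 16)) = sqrt(6/(-243/88) + (1/4)*14*(1 + 16)) = sqrt(6*(-88/243) + (1/4)*14*17) = sqrt(-176/81 + 119/2) = sqrt(9287/162) = sqrt(18574)/18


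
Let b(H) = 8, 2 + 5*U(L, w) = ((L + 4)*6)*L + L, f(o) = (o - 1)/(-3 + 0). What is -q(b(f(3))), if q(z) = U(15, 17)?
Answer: -1723/5 ≈ -344.60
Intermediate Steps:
f(o) = ⅓ - o/3 (f(o) = (-1 + o)/(-3) = (-1 + o)*(-⅓) = ⅓ - o/3)
U(L, w) = -⅖ + L/5 + L*(24 + 6*L)/5 (U(L, w) = -⅖ + (((L + 4)*6)*L + L)/5 = -⅖ + (((4 + L)*6)*L + L)/5 = -⅖ + ((24 + 6*L)*L + L)/5 = -⅖ + (L*(24 + 6*L) + L)/5 = -⅖ + (L + L*(24 + 6*L))/5 = -⅖ + (L/5 + L*(24 + 6*L)/5) = -⅖ + L/5 + L*(24 + 6*L)/5)
q(z) = 1723/5 (q(z) = -⅖ + 5*15 + (6/5)*15² = -⅖ + 75 + (6/5)*225 = -⅖ + 75 + 270 = 1723/5)
-q(b(f(3))) = -1*1723/5 = -1723/5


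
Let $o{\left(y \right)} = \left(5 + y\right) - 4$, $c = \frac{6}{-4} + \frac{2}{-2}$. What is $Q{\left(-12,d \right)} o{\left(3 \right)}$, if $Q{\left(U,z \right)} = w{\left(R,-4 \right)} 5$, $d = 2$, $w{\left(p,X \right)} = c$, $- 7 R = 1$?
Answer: $-50$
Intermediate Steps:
$R = - \frac{1}{7}$ ($R = \left(- \frac{1}{7}\right) 1 = - \frac{1}{7} \approx -0.14286$)
$c = - \frac{5}{2}$ ($c = 6 \left(- \frac{1}{4}\right) + 2 \left(- \frac{1}{2}\right) = - \frac{3}{2} - 1 = - \frac{5}{2} \approx -2.5$)
$w{\left(p,X \right)} = - \frac{5}{2}$
$Q{\left(U,z \right)} = - \frac{25}{2}$ ($Q{\left(U,z \right)} = \left(- \frac{5}{2}\right) 5 = - \frac{25}{2}$)
$o{\left(y \right)} = 1 + y$
$Q{\left(-12,d \right)} o{\left(3 \right)} = - \frac{25 \left(1 + 3\right)}{2} = \left(- \frac{25}{2}\right) 4 = -50$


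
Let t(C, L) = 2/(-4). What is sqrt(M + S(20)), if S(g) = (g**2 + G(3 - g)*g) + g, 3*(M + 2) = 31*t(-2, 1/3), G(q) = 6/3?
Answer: sqrt(16302)/6 ≈ 21.280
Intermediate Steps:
G(q) = 2 (G(q) = 6*(1/3) = 2)
t(C, L) = -1/2 (t(C, L) = 2*(-1/4) = -1/2)
M = -43/6 (M = -2 + (31*(-1/2))/3 = -2 + (1/3)*(-31/2) = -2 - 31/6 = -43/6 ≈ -7.1667)
S(g) = g**2 + 3*g (S(g) = (g**2 + 2*g) + g = g**2 + 3*g)
sqrt(M + S(20)) = sqrt(-43/6 + 20*(3 + 20)) = sqrt(-43/6 + 20*23) = sqrt(-43/6 + 460) = sqrt(2717/6) = sqrt(16302)/6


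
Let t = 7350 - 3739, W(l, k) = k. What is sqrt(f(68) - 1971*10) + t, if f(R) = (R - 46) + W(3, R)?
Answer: 3611 + 6*I*sqrt(545) ≈ 3611.0 + 140.07*I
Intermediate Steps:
f(R) = -46 + 2*R (f(R) = (R - 46) + R = (-46 + R) + R = -46 + 2*R)
t = 3611
sqrt(f(68) - 1971*10) + t = sqrt((-46 + 2*68) - 1971*10) + 3611 = sqrt((-46 + 136) - 19710) + 3611 = sqrt(90 - 19710) + 3611 = sqrt(-19620) + 3611 = 6*I*sqrt(545) + 3611 = 3611 + 6*I*sqrt(545)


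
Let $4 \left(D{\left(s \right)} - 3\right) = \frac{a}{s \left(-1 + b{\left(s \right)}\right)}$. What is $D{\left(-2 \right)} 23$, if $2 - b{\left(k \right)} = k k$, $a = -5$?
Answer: $\frac{1541}{24} \approx 64.208$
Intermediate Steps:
$b{\left(k \right)} = 2 - k^{2}$ ($b{\left(k \right)} = 2 - k k = 2 - k^{2}$)
$D{\left(s \right)} = 3 - \frac{5}{4 s \left(1 - s^{2}\right)}$ ($D{\left(s \right)} = 3 + \frac{\left(-5\right) \frac{1}{s \left(-1 - \left(-2 + s^{2}\right)\right)}}{4} = 3 + \frac{\left(-5\right) \frac{1}{s \left(1 - s^{2}\right)}}{4} = 3 + \frac{\left(-5\right) \frac{1}{s} \frac{1}{1 - s^{2}}}{4} = 3 - \frac{5}{4 s \left(1 - s^{2}\right)}$)
$D{\left(-2 \right)} 23 = \frac{5 - -24 + 12 \left(-2\right)^{3}}{4 \left(-2\right) \left(-1 + \left(-2\right)^{2}\right)} 23 = \frac{1}{4} \left(- \frac{1}{2}\right) \frac{1}{-1 + 4} \left(5 + 24 + 12 \left(-8\right)\right) 23 = \frac{1}{4} \left(- \frac{1}{2}\right) \frac{1}{3} \left(5 + 24 - 96\right) 23 = \frac{1}{4} \left(- \frac{1}{2}\right) \frac{1}{3} \left(-67\right) 23 = \frac{67}{24} \cdot 23 = \frac{1541}{24}$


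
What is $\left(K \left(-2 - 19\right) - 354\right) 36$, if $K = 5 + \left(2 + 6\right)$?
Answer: $-22572$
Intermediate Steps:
$K = 13$ ($K = 5 + 8 = 13$)
$\left(K \left(-2 - 19\right) - 354\right) 36 = \left(13 \left(-2 - 19\right) - 354\right) 36 = \left(13 \left(-21\right) - 354\right) 36 = \left(-273 - 354\right) 36 = \left(-627\right) 36 = -22572$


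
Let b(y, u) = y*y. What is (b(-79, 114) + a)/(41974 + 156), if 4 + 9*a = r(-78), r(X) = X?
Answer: 56087/379170 ≈ 0.14792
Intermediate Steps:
a = -82/9 (a = -4/9 + (1/9)*(-78) = -4/9 - 26/3 = -82/9 ≈ -9.1111)
b(y, u) = y**2
(b(-79, 114) + a)/(41974 + 156) = ((-79)**2 - 82/9)/(41974 + 156) = (6241 - 82/9)/42130 = (56087/9)*(1/42130) = 56087/379170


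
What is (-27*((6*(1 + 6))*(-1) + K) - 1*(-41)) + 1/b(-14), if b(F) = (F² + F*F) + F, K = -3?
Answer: 474769/378 ≈ 1256.0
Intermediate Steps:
b(F) = F + 2*F² (b(F) = (F² + F²) + F = 2*F² + F = F + 2*F²)
(-27*((6*(1 + 6))*(-1) + K) - 1*(-41)) + 1/b(-14) = (-27*((6*(1 + 6))*(-1) - 3) - 1*(-41)) + 1/(-14*(1 + 2*(-14))) = (-27*((6*7)*(-1) - 3) + 41) + 1/(-14*(1 - 28)) = (-27*(42*(-1) - 3) + 41) + 1/(-14*(-27)) = (-27*(-42 - 3) + 41) + 1/378 = (-27*(-45) + 41) + 1/378 = (1215 + 41) + 1/378 = 1256 + 1/378 = 474769/378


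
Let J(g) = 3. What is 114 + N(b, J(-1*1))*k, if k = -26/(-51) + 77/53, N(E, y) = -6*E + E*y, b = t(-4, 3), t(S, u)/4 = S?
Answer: 187594/901 ≈ 208.21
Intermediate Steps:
t(S, u) = 4*S
b = -16 (b = 4*(-4) = -16)
k = 5305/2703 (k = -26*(-1/51) + 77*(1/53) = 26/51 + 77/53 = 5305/2703 ≈ 1.9626)
114 + N(b, J(-1*1))*k = 114 - 16*(-6 + 3)*(5305/2703) = 114 - 16*(-3)*(5305/2703) = 114 + 48*(5305/2703) = 114 + 84880/901 = 187594/901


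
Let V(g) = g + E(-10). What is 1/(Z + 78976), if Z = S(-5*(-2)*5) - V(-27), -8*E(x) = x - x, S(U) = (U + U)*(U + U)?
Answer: 1/89003 ≈ 1.1236e-5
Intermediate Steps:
S(U) = 4*U² (S(U) = (2*U)*(2*U) = 4*U²)
E(x) = 0 (E(x) = -(x - x)/8 = -⅛*0 = 0)
V(g) = g (V(g) = g + 0 = g)
Z = 10027 (Z = 4*(-5*(-2)*5)² - 1*(-27) = 4*(10*5)² + 27 = 4*50² + 27 = 4*2500 + 27 = 10000 + 27 = 10027)
1/(Z + 78976) = 1/(10027 + 78976) = 1/89003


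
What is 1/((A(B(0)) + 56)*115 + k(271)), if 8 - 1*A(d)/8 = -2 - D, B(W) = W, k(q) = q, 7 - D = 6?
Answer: 1/16831 ≈ 5.9414e-5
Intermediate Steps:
D = 1 (D = 7 - 1*6 = 7 - 6 = 1)
A(d) = 88 (A(d) = 64 - 8*(-2 - 1*1) = 64 - 8*(-2 - 1) = 64 - 8*(-3) = 64 + 24 = 88)
1/((A(B(0)) + 56)*115 + k(271)) = 1/((88 + 56)*115 + 271) = 1/(144*115 + 271) = 1/(16560 + 271) = 1/16831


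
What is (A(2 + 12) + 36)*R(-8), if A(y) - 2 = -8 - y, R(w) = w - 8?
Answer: -256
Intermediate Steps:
R(w) = -8 + w
A(y) = -6 - y (A(y) = 2 + (-8 - y) = -6 - y)
(A(2 + 12) + 36)*R(-8) = ((-6 - (2 + 12)) + 36)*(-8 - 8) = ((-6 - 1*14) + 36)*(-16) = ((-6 - 14) + 36)*(-16) = (-20 + 36)*(-16) = 16*(-16) = -256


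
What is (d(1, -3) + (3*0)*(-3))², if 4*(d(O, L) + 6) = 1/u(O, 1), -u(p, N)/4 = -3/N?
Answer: 82369/2304 ≈ 35.750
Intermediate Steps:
u(p, N) = 12/N (u(p, N) = -(-12)/N = 12/N)
d(O, L) = -287/48 (d(O, L) = -6 + 1/(4*((12/1))) = -6 + 1/(4*((12*1))) = -6 + (¼)/12 = -6 + (¼)*(1/12) = -6 + 1/48 = -287/48)
(d(1, -3) + (3*0)*(-3))² = (-287/48 + (3*0)*(-3))² = (-287/48 + 0*(-3))² = (-287/48 + 0)² = (-287/48)² = 82369/2304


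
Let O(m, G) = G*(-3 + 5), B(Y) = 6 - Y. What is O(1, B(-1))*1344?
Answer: 18816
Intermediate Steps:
O(m, G) = 2*G (O(m, G) = G*2 = 2*G)
O(1, B(-1))*1344 = (2*(6 - 1*(-1)))*1344 = (2*(6 + 1))*1344 = (2*7)*1344 = 14*1344 = 18816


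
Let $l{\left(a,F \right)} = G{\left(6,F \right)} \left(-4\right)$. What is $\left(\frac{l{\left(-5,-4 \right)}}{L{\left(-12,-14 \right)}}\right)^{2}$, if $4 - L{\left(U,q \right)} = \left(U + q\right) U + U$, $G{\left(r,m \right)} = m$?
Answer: $\frac{4}{1369} \approx 0.0029218$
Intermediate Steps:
$L{\left(U,q \right)} = 4 - U - U \left(U + q\right)$ ($L{\left(U,q \right)} = 4 - \left(\left(U + q\right) U + U\right) = 4 - \left(U \left(U + q\right) + U\right) = 4 - \left(U + U \left(U + q\right)\right) = 4 - U - U \left(U + q\right)$)
$l{\left(a,F \right)} = - 4 F$ ($l{\left(a,F \right)} = F \left(-4\right) = - 4 F$)
$\left(\frac{l{\left(-5,-4 \right)}}{L{\left(-12,-14 \right)}}\right)^{2} = \left(\frac{\left(-4\right) \left(-4\right)}{4 - -12 - \left(-12\right)^{2} - \left(-12\right) \left(-14\right)}\right)^{2} = \left(\frac{16}{4 + 12 - 144 - 168}\right)^{2} = \left(\frac{16}{-296}\right)^{2} = \left(16 \left(- \frac{1}{296}\right)\right)^{2} = \left(- \frac{2}{37}\right)^{2} = \frac{4}{1369}$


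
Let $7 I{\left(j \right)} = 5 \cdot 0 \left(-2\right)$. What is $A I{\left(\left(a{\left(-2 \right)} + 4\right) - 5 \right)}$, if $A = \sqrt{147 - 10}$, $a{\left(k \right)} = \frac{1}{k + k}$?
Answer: $0$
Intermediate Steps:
$a{\left(k \right)} = \frac{1}{2 k}$
$I{\left(j \right)} = 0$ ($I{\left(j \right)} = \frac{5 \cdot 0 \left(-2\right)}{7} = \frac{0 \left(-2\right)}{7} = \frac{1}{7} \cdot 0 = 0$)
$A = \sqrt{137} \approx 11.705$
$A I{\left(\left(a{\left(-2 \right)} + 4\right) - 5 \right)} = \sqrt{137} \cdot 0 = 0$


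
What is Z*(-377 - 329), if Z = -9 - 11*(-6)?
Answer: -40242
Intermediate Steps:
Z = 57 (Z = -9 + 66 = 57)
Z*(-377 - 329) = 57*(-377 - 329) = 57*(-706) = -40242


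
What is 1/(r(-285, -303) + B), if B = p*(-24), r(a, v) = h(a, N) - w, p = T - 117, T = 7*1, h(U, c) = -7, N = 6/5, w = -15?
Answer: 1/2648 ≈ 0.00037764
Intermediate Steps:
N = 6/5 (N = 6*(⅕) = 6/5 ≈ 1.2000)
T = 7
p = -110 (p = 7 - 117 = -110)
r(a, v) = 8 (r(a, v) = -7 - 1*(-15) = -7 + 15 = 8)
B = 2640 (B = -110*(-24) = 2640)
1/(r(-285, -303) + B) = 1/(8 + 2640) = 1/2648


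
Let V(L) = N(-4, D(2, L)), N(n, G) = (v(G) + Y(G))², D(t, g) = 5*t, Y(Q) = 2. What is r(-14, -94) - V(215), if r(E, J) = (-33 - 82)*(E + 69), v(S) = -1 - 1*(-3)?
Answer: -6341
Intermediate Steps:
v(S) = 2 (v(S) = -1 + 3 = 2)
r(E, J) = -7935 - 115*E (r(E, J) = -115*(69 + E) = -7935 - 115*E)
N(n, G) = 16 (N(n, G) = (2 + 2)² = 4² = 16)
V(L) = 16
r(-14, -94) - V(215) = (-7935 - 115*(-14)) - 1*16 = (-7935 + 1610) - 16 = -6325 - 16 = -6341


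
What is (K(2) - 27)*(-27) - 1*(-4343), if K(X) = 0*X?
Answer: 5072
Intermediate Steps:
K(X) = 0
(K(2) - 27)*(-27) - 1*(-4343) = (0 - 27)*(-27) - 1*(-4343) = -27*(-27) + 4343 = 729 + 4343 = 5072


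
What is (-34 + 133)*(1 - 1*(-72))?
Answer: 7227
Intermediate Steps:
(-34 + 133)*(1 - 1*(-72)) = 99*(1 + 72) = 99*73 = 7227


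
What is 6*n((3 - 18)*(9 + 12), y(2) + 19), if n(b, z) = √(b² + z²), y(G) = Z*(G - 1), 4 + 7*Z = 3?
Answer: 18*√542161/7 ≈ 1893.4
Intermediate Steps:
Z = -⅐ (Z = -4/7 + (⅐)*3 = -4/7 + 3/7 = -⅐ ≈ -0.14286)
y(G) = ⅐ - G/7 (y(G) = -(G - 1)/7 = -(-1 + G)/7 = ⅐ - G/7)
6*n((3 - 18)*(9 + 12), y(2) + 19) = 6*√(((3 - 18)*(9 + 12))² + ((⅐ - ⅐*2) + 19)²) = 6*√((-15*21)² + ((⅐ - 2/7) + 19)²) = 6*√((-315)² + (-⅐ + 19)²) = 6*√(99225 + (132/7)²) = 6*√(99225 + 17424/49) = 6*√(4879449/49) = 6*(3*√542161/7) = 18*√542161/7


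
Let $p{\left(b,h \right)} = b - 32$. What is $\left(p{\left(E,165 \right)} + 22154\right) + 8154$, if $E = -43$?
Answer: $30233$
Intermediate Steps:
$p{\left(b,h \right)} = -32 + b$ ($p{\left(b,h \right)} = b - 32 = -32 + b$)
$\left(p{\left(E,165 \right)} + 22154\right) + 8154 = \left(\left(-32 - 43\right) + 22154\right) + 8154 = \left(-75 + 22154\right) + 8154 = 22079 + 8154 = 30233$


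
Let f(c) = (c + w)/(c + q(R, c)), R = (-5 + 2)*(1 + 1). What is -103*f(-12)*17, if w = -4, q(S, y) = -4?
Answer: -1751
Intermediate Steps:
R = -6 (R = -3*2 = -6)
f(c) = 1 (f(c) = (c - 4)/(c - 4) = (-4 + c)/(-4 + c) = 1)
-103*f(-12)*17 = -103*1*17 = -103*17 = -1751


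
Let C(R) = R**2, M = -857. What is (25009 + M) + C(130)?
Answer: 41052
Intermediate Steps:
(25009 + M) + C(130) = (25009 - 857) + 130**2 = 24152 + 16900 = 41052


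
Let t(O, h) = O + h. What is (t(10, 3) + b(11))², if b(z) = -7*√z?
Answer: 708 - 182*√11 ≈ 104.37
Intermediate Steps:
(t(10, 3) + b(11))² = ((10 + 3) - 7*√11)² = (13 - 7*√11)²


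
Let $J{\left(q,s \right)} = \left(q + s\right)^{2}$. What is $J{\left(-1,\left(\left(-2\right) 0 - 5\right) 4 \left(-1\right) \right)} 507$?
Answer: $183027$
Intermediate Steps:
$J{\left(-1,\left(\left(-2\right) 0 - 5\right) 4 \left(-1\right) \right)} 507 = \left(-1 + \left(\left(-2\right) 0 - 5\right) 4 \left(-1\right)\right)^{2} \cdot 507 = \left(-1 + \left(0 - 5\right) 4 \left(-1\right)\right)^{2} \cdot 507 = \left(-1 + \left(-5\right) 4 \left(-1\right)\right)^{2} \cdot 507 = \left(-1 - -20\right)^{2} \cdot 507 = \left(-1 + 20\right)^{2} \cdot 507 = 19^{2} \cdot 507 = 361 \cdot 507 = 183027$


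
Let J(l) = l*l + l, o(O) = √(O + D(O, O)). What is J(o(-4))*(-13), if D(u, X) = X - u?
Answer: 52 - 26*I ≈ 52.0 - 26.0*I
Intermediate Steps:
o(O) = √O (o(O) = √(O + (O - O)) = √(O + 0) = √O)
J(l) = l + l² (J(l) = l² + l = l + l²)
J(o(-4))*(-13) = (√(-4)*(1 + √(-4)))*(-13) = ((2*I)*(1 + 2*I))*(-13) = (2*I*(1 + 2*I))*(-13) = -26*I*(1 + 2*I)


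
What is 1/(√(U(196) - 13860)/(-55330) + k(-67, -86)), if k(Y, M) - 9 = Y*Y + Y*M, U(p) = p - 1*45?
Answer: 31410055314000/322267167521653709 + 55330*I*√13709/322267167521653709 ≈ 9.7466e-5 + 2.0102e-11*I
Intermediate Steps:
U(p) = -45 + p (U(p) = p - 45 = -45 + p)
k(Y, M) = 9 + Y² + M*Y (k(Y, M) = 9 + (Y*Y + Y*M) = 9 + (Y² + M*Y) = 9 + Y² + M*Y)
1/(√(U(196) - 13860)/(-55330) + k(-67, -86)) = 1/(√((-45 + 196) - 13860)/(-55330) + (9 + (-67)² - 86*(-67))) = 1/(√(151 - 13860)*(-1/55330) + (9 + 4489 + 5762)) = 1/(√(-13709)*(-1/55330) + 10260) = 1/((I*√13709)*(-1/55330) + 10260) = 1/(-I*√13709/55330 + 10260) = 1/(10260 - I*√13709/55330)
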